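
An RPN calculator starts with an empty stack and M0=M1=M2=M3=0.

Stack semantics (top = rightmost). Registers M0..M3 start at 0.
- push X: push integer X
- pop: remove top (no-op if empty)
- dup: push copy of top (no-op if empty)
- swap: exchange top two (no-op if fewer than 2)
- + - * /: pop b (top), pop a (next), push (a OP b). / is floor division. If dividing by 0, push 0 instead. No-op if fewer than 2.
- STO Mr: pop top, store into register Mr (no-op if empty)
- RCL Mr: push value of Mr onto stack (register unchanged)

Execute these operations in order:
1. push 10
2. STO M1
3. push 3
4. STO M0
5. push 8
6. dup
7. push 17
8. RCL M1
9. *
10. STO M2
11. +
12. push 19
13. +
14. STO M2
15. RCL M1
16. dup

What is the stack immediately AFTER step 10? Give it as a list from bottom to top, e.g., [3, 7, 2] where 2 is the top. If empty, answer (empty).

After op 1 (push 10): stack=[10] mem=[0,0,0,0]
After op 2 (STO M1): stack=[empty] mem=[0,10,0,0]
After op 3 (push 3): stack=[3] mem=[0,10,0,0]
After op 4 (STO M0): stack=[empty] mem=[3,10,0,0]
After op 5 (push 8): stack=[8] mem=[3,10,0,0]
After op 6 (dup): stack=[8,8] mem=[3,10,0,0]
After op 7 (push 17): stack=[8,8,17] mem=[3,10,0,0]
After op 8 (RCL M1): stack=[8,8,17,10] mem=[3,10,0,0]
After op 9 (*): stack=[8,8,170] mem=[3,10,0,0]
After op 10 (STO M2): stack=[8,8] mem=[3,10,170,0]

[8, 8]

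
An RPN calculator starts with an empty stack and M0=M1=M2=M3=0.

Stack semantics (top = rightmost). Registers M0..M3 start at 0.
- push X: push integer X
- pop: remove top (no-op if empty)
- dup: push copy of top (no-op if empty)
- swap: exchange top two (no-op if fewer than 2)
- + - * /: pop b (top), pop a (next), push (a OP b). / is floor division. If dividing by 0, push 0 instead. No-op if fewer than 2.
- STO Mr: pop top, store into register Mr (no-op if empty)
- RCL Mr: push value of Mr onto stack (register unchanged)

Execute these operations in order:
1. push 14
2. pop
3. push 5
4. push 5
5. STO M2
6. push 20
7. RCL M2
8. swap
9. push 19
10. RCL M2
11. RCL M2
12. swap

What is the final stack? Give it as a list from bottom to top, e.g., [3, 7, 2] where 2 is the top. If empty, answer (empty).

Answer: [5, 5, 20, 19, 5, 5]

Derivation:
After op 1 (push 14): stack=[14] mem=[0,0,0,0]
After op 2 (pop): stack=[empty] mem=[0,0,0,0]
After op 3 (push 5): stack=[5] mem=[0,0,0,0]
After op 4 (push 5): stack=[5,5] mem=[0,0,0,0]
After op 5 (STO M2): stack=[5] mem=[0,0,5,0]
After op 6 (push 20): stack=[5,20] mem=[0,0,5,0]
After op 7 (RCL M2): stack=[5,20,5] mem=[0,0,5,0]
After op 8 (swap): stack=[5,5,20] mem=[0,0,5,0]
After op 9 (push 19): stack=[5,5,20,19] mem=[0,0,5,0]
After op 10 (RCL M2): stack=[5,5,20,19,5] mem=[0,0,5,0]
After op 11 (RCL M2): stack=[5,5,20,19,5,5] mem=[0,0,5,0]
After op 12 (swap): stack=[5,5,20,19,5,5] mem=[0,0,5,0]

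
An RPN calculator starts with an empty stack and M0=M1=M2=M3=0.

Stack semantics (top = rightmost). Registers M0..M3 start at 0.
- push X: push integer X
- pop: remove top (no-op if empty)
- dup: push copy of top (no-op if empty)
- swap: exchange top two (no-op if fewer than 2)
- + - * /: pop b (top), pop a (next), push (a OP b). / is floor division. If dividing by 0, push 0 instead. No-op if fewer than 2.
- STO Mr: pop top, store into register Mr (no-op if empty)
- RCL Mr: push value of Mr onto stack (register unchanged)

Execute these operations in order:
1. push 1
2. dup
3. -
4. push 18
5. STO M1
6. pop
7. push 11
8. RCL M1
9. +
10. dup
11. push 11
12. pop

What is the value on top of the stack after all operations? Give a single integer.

After op 1 (push 1): stack=[1] mem=[0,0,0,0]
After op 2 (dup): stack=[1,1] mem=[0,0,0,0]
After op 3 (-): stack=[0] mem=[0,0,0,0]
After op 4 (push 18): stack=[0,18] mem=[0,0,0,0]
After op 5 (STO M1): stack=[0] mem=[0,18,0,0]
After op 6 (pop): stack=[empty] mem=[0,18,0,0]
After op 7 (push 11): stack=[11] mem=[0,18,0,0]
After op 8 (RCL M1): stack=[11,18] mem=[0,18,0,0]
After op 9 (+): stack=[29] mem=[0,18,0,0]
After op 10 (dup): stack=[29,29] mem=[0,18,0,0]
After op 11 (push 11): stack=[29,29,11] mem=[0,18,0,0]
After op 12 (pop): stack=[29,29] mem=[0,18,0,0]

Answer: 29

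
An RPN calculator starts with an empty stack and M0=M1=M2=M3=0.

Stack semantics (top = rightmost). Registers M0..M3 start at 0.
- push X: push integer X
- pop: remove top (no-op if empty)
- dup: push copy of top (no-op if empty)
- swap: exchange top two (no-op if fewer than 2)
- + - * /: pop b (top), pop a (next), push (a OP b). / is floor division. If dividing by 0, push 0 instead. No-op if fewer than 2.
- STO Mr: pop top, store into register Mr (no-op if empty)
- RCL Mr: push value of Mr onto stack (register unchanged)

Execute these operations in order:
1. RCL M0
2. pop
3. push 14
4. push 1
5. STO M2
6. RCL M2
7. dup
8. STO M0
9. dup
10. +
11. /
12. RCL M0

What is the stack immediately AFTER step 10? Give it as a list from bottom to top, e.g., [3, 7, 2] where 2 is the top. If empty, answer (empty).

After op 1 (RCL M0): stack=[0] mem=[0,0,0,0]
After op 2 (pop): stack=[empty] mem=[0,0,0,0]
After op 3 (push 14): stack=[14] mem=[0,0,0,0]
After op 4 (push 1): stack=[14,1] mem=[0,0,0,0]
After op 5 (STO M2): stack=[14] mem=[0,0,1,0]
After op 6 (RCL M2): stack=[14,1] mem=[0,0,1,0]
After op 7 (dup): stack=[14,1,1] mem=[0,0,1,0]
After op 8 (STO M0): stack=[14,1] mem=[1,0,1,0]
After op 9 (dup): stack=[14,1,1] mem=[1,0,1,0]
After op 10 (+): stack=[14,2] mem=[1,0,1,0]

[14, 2]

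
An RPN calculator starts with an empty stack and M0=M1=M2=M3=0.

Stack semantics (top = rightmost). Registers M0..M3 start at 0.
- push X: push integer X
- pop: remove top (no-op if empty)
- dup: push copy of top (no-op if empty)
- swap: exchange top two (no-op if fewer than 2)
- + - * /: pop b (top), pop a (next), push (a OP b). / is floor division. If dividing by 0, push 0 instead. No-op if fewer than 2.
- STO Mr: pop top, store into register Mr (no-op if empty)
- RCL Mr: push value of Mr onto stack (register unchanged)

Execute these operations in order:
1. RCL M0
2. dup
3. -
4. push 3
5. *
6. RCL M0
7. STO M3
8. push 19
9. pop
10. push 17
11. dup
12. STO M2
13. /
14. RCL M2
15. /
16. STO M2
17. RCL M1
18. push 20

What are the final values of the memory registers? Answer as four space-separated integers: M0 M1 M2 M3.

After op 1 (RCL M0): stack=[0] mem=[0,0,0,0]
After op 2 (dup): stack=[0,0] mem=[0,0,0,0]
After op 3 (-): stack=[0] mem=[0,0,0,0]
After op 4 (push 3): stack=[0,3] mem=[0,0,0,0]
After op 5 (*): stack=[0] mem=[0,0,0,0]
After op 6 (RCL M0): stack=[0,0] mem=[0,0,0,0]
After op 7 (STO M3): stack=[0] mem=[0,0,0,0]
After op 8 (push 19): stack=[0,19] mem=[0,0,0,0]
After op 9 (pop): stack=[0] mem=[0,0,0,0]
After op 10 (push 17): stack=[0,17] mem=[0,0,0,0]
After op 11 (dup): stack=[0,17,17] mem=[0,0,0,0]
After op 12 (STO M2): stack=[0,17] mem=[0,0,17,0]
After op 13 (/): stack=[0] mem=[0,0,17,0]
After op 14 (RCL M2): stack=[0,17] mem=[0,0,17,0]
After op 15 (/): stack=[0] mem=[0,0,17,0]
After op 16 (STO M2): stack=[empty] mem=[0,0,0,0]
After op 17 (RCL M1): stack=[0] mem=[0,0,0,0]
After op 18 (push 20): stack=[0,20] mem=[0,0,0,0]

Answer: 0 0 0 0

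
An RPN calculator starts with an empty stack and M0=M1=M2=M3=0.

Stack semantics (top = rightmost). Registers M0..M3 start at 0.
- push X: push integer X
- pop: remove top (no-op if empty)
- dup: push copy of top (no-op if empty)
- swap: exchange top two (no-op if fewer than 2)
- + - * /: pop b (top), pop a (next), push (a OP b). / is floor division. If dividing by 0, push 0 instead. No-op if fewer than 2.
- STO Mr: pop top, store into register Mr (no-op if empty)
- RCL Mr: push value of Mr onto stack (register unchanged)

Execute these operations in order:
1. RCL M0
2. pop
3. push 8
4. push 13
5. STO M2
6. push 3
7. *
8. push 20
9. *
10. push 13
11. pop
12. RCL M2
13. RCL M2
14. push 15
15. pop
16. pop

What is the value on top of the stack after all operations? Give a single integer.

After op 1 (RCL M0): stack=[0] mem=[0,0,0,0]
After op 2 (pop): stack=[empty] mem=[0,0,0,0]
After op 3 (push 8): stack=[8] mem=[0,0,0,0]
After op 4 (push 13): stack=[8,13] mem=[0,0,0,0]
After op 5 (STO M2): stack=[8] mem=[0,0,13,0]
After op 6 (push 3): stack=[8,3] mem=[0,0,13,0]
After op 7 (*): stack=[24] mem=[0,0,13,0]
After op 8 (push 20): stack=[24,20] mem=[0,0,13,0]
After op 9 (*): stack=[480] mem=[0,0,13,0]
After op 10 (push 13): stack=[480,13] mem=[0,0,13,0]
After op 11 (pop): stack=[480] mem=[0,0,13,0]
After op 12 (RCL M2): stack=[480,13] mem=[0,0,13,0]
After op 13 (RCL M2): stack=[480,13,13] mem=[0,0,13,0]
After op 14 (push 15): stack=[480,13,13,15] mem=[0,0,13,0]
After op 15 (pop): stack=[480,13,13] mem=[0,0,13,0]
After op 16 (pop): stack=[480,13] mem=[0,0,13,0]

Answer: 13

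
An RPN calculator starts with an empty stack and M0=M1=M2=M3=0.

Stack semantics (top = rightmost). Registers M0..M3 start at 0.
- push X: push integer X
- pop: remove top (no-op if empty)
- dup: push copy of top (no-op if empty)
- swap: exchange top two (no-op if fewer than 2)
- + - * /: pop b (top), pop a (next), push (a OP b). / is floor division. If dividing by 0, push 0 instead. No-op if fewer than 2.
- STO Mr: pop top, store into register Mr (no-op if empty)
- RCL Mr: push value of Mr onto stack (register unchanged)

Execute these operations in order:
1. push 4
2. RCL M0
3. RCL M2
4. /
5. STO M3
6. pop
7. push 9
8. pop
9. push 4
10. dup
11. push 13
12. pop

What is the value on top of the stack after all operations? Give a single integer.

After op 1 (push 4): stack=[4] mem=[0,0,0,0]
After op 2 (RCL M0): stack=[4,0] mem=[0,0,0,0]
After op 3 (RCL M2): stack=[4,0,0] mem=[0,0,0,0]
After op 4 (/): stack=[4,0] mem=[0,0,0,0]
After op 5 (STO M3): stack=[4] mem=[0,0,0,0]
After op 6 (pop): stack=[empty] mem=[0,0,0,0]
After op 7 (push 9): stack=[9] mem=[0,0,0,0]
After op 8 (pop): stack=[empty] mem=[0,0,0,0]
After op 9 (push 4): stack=[4] mem=[0,0,0,0]
After op 10 (dup): stack=[4,4] mem=[0,0,0,0]
After op 11 (push 13): stack=[4,4,13] mem=[0,0,0,0]
After op 12 (pop): stack=[4,4] mem=[0,0,0,0]

Answer: 4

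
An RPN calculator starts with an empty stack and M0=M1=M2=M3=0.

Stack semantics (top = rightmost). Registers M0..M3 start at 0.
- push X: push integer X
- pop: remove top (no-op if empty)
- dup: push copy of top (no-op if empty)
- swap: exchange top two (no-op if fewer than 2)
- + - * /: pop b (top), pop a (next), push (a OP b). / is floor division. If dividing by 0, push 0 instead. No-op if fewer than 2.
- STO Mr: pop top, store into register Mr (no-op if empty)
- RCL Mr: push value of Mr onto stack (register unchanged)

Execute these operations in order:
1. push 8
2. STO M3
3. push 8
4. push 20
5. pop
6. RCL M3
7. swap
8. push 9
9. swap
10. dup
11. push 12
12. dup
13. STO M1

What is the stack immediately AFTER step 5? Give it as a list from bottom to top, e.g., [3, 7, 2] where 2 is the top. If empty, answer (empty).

After op 1 (push 8): stack=[8] mem=[0,0,0,0]
After op 2 (STO M3): stack=[empty] mem=[0,0,0,8]
After op 3 (push 8): stack=[8] mem=[0,0,0,8]
After op 4 (push 20): stack=[8,20] mem=[0,0,0,8]
After op 5 (pop): stack=[8] mem=[0,0,0,8]

[8]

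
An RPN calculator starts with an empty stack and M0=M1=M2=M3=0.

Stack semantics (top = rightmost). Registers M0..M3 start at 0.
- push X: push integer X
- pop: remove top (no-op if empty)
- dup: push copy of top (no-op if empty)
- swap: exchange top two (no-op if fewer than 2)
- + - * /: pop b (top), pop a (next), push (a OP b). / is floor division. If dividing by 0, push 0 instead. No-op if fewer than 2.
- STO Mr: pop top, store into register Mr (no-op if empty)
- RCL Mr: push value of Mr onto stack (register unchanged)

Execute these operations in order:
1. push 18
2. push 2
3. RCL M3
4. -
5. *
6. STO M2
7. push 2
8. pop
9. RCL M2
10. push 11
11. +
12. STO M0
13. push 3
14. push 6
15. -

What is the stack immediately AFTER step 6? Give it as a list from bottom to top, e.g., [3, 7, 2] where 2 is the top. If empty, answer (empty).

After op 1 (push 18): stack=[18] mem=[0,0,0,0]
After op 2 (push 2): stack=[18,2] mem=[0,0,0,0]
After op 3 (RCL M3): stack=[18,2,0] mem=[0,0,0,0]
After op 4 (-): stack=[18,2] mem=[0,0,0,0]
After op 5 (*): stack=[36] mem=[0,0,0,0]
After op 6 (STO M2): stack=[empty] mem=[0,0,36,0]

(empty)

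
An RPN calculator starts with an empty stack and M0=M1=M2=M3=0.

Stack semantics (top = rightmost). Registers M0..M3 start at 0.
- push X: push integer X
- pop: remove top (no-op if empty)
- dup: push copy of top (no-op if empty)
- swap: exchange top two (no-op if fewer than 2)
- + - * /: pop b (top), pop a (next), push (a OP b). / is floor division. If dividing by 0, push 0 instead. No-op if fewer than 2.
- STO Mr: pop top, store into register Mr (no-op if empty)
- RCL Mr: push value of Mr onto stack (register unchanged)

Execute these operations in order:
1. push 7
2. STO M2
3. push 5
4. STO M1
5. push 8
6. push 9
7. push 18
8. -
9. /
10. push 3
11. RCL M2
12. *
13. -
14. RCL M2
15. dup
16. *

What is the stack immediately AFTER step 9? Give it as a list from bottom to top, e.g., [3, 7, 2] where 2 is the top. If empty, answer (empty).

After op 1 (push 7): stack=[7] mem=[0,0,0,0]
After op 2 (STO M2): stack=[empty] mem=[0,0,7,0]
After op 3 (push 5): stack=[5] mem=[0,0,7,0]
After op 4 (STO M1): stack=[empty] mem=[0,5,7,0]
After op 5 (push 8): stack=[8] mem=[0,5,7,0]
After op 6 (push 9): stack=[8,9] mem=[0,5,7,0]
After op 7 (push 18): stack=[8,9,18] mem=[0,5,7,0]
After op 8 (-): stack=[8,-9] mem=[0,5,7,0]
After op 9 (/): stack=[-1] mem=[0,5,7,0]

[-1]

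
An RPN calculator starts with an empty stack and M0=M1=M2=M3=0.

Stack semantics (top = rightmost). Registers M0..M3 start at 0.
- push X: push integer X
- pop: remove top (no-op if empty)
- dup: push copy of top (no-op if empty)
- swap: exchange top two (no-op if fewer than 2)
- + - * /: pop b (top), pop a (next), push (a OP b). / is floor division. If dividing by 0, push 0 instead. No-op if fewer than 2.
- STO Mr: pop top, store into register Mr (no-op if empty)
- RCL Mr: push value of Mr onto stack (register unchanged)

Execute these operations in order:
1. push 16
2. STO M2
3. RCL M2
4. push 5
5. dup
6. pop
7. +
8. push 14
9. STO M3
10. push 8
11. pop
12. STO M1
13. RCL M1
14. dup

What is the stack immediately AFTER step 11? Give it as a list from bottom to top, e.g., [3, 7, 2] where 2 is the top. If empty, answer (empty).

After op 1 (push 16): stack=[16] mem=[0,0,0,0]
After op 2 (STO M2): stack=[empty] mem=[0,0,16,0]
After op 3 (RCL M2): stack=[16] mem=[0,0,16,0]
After op 4 (push 5): stack=[16,5] mem=[0,0,16,0]
After op 5 (dup): stack=[16,5,5] mem=[0,0,16,0]
After op 6 (pop): stack=[16,5] mem=[0,0,16,0]
After op 7 (+): stack=[21] mem=[0,0,16,0]
After op 8 (push 14): stack=[21,14] mem=[0,0,16,0]
After op 9 (STO M3): stack=[21] mem=[0,0,16,14]
After op 10 (push 8): stack=[21,8] mem=[0,0,16,14]
After op 11 (pop): stack=[21] mem=[0,0,16,14]

[21]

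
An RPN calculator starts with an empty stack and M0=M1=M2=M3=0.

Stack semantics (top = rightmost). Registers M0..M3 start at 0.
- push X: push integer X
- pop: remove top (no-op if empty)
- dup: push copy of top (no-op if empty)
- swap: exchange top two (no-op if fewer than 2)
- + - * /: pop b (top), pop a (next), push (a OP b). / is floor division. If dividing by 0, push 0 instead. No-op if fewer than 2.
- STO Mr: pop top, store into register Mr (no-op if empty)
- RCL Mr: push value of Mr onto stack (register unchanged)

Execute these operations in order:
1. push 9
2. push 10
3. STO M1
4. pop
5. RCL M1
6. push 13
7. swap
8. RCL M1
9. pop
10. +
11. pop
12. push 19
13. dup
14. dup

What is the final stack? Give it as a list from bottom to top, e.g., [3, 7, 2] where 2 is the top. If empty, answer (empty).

After op 1 (push 9): stack=[9] mem=[0,0,0,0]
After op 2 (push 10): stack=[9,10] mem=[0,0,0,0]
After op 3 (STO M1): stack=[9] mem=[0,10,0,0]
After op 4 (pop): stack=[empty] mem=[0,10,0,0]
After op 5 (RCL M1): stack=[10] mem=[0,10,0,0]
After op 6 (push 13): stack=[10,13] mem=[0,10,0,0]
After op 7 (swap): stack=[13,10] mem=[0,10,0,0]
After op 8 (RCL M1): stack=[13,10,10] mem=[0,10,0,0]
After op 9 (pop): stack=[13,10] mem=[0,10,0,0]
After op 10 (+): stack=[23] mem=[0,10,0,0]
After op 11 (pop): stack=[empty] mem=[0,10,0,0]
After op 12 (push 19): stack=[19] mem=[0,10,0,0]
After op 13 (dup): stack=[19,19] mem=[0,10,0,0]
After op 14 (dup): stack=[19,19,19] mem=[0,10,0,0]

Answer: [19, 19, 19]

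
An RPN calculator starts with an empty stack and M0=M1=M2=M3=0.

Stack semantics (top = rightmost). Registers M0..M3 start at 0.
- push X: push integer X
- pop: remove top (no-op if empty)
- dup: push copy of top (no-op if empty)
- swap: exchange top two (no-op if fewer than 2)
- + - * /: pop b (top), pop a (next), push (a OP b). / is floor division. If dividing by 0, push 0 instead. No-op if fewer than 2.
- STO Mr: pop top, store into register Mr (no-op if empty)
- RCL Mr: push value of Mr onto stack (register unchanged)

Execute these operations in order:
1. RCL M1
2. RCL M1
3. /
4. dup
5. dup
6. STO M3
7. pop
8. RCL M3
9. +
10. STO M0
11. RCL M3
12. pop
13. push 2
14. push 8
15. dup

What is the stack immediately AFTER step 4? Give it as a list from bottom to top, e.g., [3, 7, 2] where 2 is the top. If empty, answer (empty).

After op 1 (RCL M1): stack=[0] mem=[0,0,0,0]
After op 2 (RCL M1): stack=[0,0] mem=[0,0,0,0]
After op 3 (/): stack=[0] mem=[0,0,0,0]
After op 4 (dup): stack=[0,0] mem=[0,0,0,0]

[0, 0]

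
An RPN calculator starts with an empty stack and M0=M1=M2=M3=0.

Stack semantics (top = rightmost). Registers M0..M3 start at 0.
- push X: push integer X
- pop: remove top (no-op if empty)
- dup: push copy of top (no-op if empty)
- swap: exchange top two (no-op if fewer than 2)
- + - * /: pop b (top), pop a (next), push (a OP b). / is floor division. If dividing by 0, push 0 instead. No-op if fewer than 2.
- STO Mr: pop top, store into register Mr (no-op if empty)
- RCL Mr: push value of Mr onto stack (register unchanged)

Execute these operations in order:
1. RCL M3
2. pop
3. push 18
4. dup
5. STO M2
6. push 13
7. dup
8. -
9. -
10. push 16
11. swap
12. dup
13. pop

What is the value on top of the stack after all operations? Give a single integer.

After op 1 (RCL M3): stack=[0] mem=[0,0,0,0]
After op 2 (pop): stack=[empty] mem=[0,0,0,0]
After op 3 (push 18): stack=[18] mem=[0,0,0,0]
After op 4 (dup): stack=[18,18] mem=[0,0,0,0]
After op 5 (STO M2): stack=[18] mem=[0,0,18,0]
After op 6 (push 13): stack=[18,13] mem=[0,0,18,0]
After op 7 (dup): stack=[18,13,13] mem=[0,0,18,0]
After op 8 (-): stack=[18,0] mem=[0,0,18,0]
After op 9 (-): stack=[18] mem=[0,0,18,0]
After op 10 (push 16): stack=[18,16] mem=[0,0,18,0]
After op 11 (swap): stack=[16,18] mem=[0,0,18,0]
After op 12 (dup): stack=[16,18,18] mem=[0,0,18,0]
After op 13 (pop): stack=[16,18] mem=[0,0,18,0]

Answer: 18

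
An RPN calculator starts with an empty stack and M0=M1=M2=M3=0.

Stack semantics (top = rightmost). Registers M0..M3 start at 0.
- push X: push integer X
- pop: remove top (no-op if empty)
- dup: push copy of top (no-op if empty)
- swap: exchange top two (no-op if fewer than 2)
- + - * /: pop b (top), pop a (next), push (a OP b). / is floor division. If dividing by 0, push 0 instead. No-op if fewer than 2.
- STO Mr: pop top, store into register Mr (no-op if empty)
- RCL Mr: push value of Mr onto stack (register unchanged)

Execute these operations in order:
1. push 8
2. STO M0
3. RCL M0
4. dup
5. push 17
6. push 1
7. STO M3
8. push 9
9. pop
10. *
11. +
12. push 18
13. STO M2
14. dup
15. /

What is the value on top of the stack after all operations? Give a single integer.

After op 1 (push 8): stack=[8] mem=[0,0,0,0]
After op 2 (STO M0): stack=[empty] mem=[8,0,0,0]
After op 3 (RCL M0): stack=[8] mem=[8,0,0,0]
After op 4 (dup): stack=[8,8] mem=[8,0,0,0]
After op 5 (push 17): stack=[8,8,17] mem=[8,0,0,0]
After op 6 (push 1): stack=[8,8,17,1] mem=[8,0,0,0]
After op 7 (STO M3): stack=[8,8,17] mem=[8,0,0,1]
After op 8 (push 9): stack=[8,8,17,9] mem=[8,0,0,1]
After op 9 (pop): stack=[8,8,17] mem=[8,0,0,1]
After op 10 (*): stack=[8,136] mem=[8,0,0,1]
After op 11 (+): stack=[144] mem=[8,0,0,1]
After op 12 (push 18): stack=[144,18] mem=[8,0,0,1]
After op 13 (STO M2): stack=[144] mem=[8,0,18,1]
After op 14 (dup): stack=[144,144] mem=[8,0,18,1]
After op 15 (/): stack=[1] mem=[8,0,18,1]

Answer: 1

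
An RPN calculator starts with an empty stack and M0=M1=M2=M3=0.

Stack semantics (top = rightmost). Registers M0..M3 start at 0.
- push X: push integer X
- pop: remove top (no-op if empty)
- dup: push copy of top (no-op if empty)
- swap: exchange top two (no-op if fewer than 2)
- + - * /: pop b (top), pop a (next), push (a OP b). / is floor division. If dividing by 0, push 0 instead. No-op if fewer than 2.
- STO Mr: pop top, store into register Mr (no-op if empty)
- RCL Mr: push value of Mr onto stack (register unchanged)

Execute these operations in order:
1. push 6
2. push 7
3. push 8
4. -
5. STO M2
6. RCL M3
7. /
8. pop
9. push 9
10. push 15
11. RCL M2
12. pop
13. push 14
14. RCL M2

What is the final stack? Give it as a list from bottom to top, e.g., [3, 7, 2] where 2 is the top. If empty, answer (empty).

Answer: [9, 15, 14, -1]

Derivation:
After op 1 (push 6): stack=[6] mem=[0,0,0,0]
After op 2 (push 7): stack=[6,7] mem=[0,0,0,0]
After op 3 (push 8): stack=[6,7,8] mem=[0,0,0,0]
After op 4 (-): stack=[6,-1] mem=[0,0,0,0]
After op 5 (STO M2): stack=[6] mem=[0,0,-1,0]
After op 6 (RCL M3): stack=[6,0] mem=[0,0,-1,0]
After op 7 (/): stack=[0] mem=[0,0,-1,0]
After op 8 (pop): stack=[empty] mem=[0,0,-1,0]
After op 9 (push 9): stack=[9] mem=[0,0,-1,0]
After op 10 (push 15): stack=[9,15] mem=[0,0,-1,0]
After op 11 (RCL M2): stack=[9,15,-1] mem=[0,0,-1,0]
After op 12 (pop): stack=[9,15] mem=[0,0,-1,0]
After op 13 (push 14): stack=[9,15,14] mem=[0,0,-1,0]
After op 14 (RCL M2): stack=[9,15,14,-1] mem=[0,0,-1,0]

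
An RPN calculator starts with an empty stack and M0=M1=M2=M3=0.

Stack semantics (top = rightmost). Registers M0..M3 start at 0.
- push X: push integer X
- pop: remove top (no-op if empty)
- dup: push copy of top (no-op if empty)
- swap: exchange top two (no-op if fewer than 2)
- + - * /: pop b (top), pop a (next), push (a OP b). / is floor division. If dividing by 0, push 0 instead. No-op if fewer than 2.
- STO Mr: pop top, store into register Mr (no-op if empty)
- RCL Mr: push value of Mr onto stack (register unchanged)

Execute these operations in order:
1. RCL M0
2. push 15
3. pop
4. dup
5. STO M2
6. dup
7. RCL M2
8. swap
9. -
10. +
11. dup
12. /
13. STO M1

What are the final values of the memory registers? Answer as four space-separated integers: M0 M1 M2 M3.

After op 1 (RCL M0): stack=[0] mem=[0,0,0,0]
After op 2 (push 15): stack=[0,15] mem=[0,0,0,0]
After op 3 (pop): stack=[0] mem=[0,0,0,0]
After op 4 (dup): stack=[0,0] mem=[0,0,0,0]
After op 5 (STO M2): stack=[0] mem=[0,0,0,0]
After op 6 (dup): stack=[0,0] mem=[0,0,0,0]
After op 7 (RCL M2): stack=[0,0,0] mem=[0,0,0,0]
After op 8 (swap): stack=[0,0,0] mem=[0,0,0,0]
After op 9 (-): stack=[0,0] mem=[0,0,0,0]
After op 10 (+): stack=[0] mem=[0,0,0,0]
After op 11 (dup): stack=[0,0] mem=[0,0,0,0]
After op 12 (/): stack=[0] mem=[0,0,0,0]
After op 13 (STO M1): stack=[empty] mem=[0,0,0,0]

Answer: 0 0 0 0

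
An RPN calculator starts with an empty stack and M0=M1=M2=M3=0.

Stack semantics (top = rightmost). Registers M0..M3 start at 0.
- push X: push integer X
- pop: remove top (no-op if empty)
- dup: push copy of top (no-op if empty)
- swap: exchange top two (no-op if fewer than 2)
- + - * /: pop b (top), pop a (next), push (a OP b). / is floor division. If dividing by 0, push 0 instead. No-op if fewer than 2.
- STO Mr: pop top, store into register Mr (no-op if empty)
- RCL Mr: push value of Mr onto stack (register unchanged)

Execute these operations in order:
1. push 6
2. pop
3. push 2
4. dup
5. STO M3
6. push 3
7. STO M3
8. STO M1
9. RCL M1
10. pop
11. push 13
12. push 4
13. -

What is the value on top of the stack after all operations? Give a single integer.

After op 1 (push 6): stack=[6] mem=[0,0,0,0]
After op 2 (pop): stack=[empty] mem=[0,0,0,0]
After op 3 (push 2): stack=[2] mem=[0,0,0,0]
After op 4 (dup): stack=[2,2] mem=[0,0,0,0]
After op 5 (STO M3): stack=[2] mem=[0,0,0,2]
After op 6 (push 3): stack=[2,3] mem=[0,0,0,2]
After op 7 (STO M3): stack=[2] mem=[0,0,0,3]
After op 8 (STO M1): stack=[empty] mem=[0,2,0,3]
After op 9 (RCL M1): stack=[2] mem=[0,2,0,3]
After op 10 (pop): stack=[empty] mem=[0,2,0,3]
After op 11 (push 13): stack=[13] mem=[0,2,0,3]
After op 12 (push 4): stack=[13,4] mem=[0,2,0,3]
After op 13 (-): stack=[9] mem=[0,2,0,3]

Answer: 9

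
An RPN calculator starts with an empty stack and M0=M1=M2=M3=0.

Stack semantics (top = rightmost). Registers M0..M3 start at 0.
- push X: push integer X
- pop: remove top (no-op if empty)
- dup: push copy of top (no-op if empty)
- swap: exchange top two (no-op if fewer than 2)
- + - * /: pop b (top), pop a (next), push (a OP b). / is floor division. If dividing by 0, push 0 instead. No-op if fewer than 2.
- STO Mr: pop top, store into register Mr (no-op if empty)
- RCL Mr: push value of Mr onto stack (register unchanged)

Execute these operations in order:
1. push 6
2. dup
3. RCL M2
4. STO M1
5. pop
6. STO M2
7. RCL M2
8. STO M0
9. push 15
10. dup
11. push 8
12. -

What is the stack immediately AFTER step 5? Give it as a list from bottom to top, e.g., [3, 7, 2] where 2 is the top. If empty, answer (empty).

After op 1 (push 6): stack=[6] mem=[0,0,0,0]
After op 2 (dup): stack=[6,6] mem=[0,0,0,0]
After op 3 (RCL M2): stack=[6,6,0] mem=[0,0,0,0]
After op 4 (STO M1): stack=[6,6] mem=[0,0,0,0]
After op 5 (pop): stack=[6] mem=[0,0,0,0]

[6]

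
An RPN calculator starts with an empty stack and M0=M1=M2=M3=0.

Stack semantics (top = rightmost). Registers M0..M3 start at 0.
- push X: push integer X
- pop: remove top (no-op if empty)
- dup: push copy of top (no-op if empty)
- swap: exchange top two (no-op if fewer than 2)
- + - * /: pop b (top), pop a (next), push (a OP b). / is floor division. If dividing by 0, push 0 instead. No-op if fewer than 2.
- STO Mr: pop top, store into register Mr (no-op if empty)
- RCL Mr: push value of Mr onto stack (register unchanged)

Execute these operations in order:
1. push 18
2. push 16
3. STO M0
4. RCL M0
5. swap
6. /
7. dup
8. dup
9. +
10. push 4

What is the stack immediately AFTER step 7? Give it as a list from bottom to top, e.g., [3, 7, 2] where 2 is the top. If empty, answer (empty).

After op 1 (push 18): stack=[18] mem=[0,0,0,0]
After op 2 (push 16): stack=[18,16] mem=[0,0,0,0]
After op 3 (STO M0): stack=[18] mem=[16,0,0,0]
After op 4 (RCL M0): stack=[18,16] mem=[16,0,0,0]
After op 5 (swap): stack=[16,18] mem=[16,0,0,0]
After op 6 (/): stack=[0] mem=[16,0,0,0]
After op 7 (dup): stack=[0,0] mem=[16,0,0,0]

[0, 0]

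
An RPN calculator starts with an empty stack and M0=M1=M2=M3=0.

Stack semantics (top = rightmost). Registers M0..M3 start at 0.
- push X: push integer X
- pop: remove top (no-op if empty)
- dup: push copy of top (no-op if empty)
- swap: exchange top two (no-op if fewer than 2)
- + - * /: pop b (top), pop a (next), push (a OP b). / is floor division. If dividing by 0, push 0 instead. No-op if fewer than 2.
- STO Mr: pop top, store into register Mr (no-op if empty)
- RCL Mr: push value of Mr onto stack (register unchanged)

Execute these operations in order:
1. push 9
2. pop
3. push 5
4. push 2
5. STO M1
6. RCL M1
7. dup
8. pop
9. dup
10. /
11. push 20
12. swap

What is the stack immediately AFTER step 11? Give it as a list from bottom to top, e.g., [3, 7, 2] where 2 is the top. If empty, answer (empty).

After op 1 (push 9): stack=[9] mem=[0,0,0,0]
After op 2 (pop): stack=[empty] mem=[0,0,0,0]
After op 3 (push 5): stack=[5] mem=[0,0,0,0]
After op 4 (push 2): stack=[5,2] mem=[0,0,0,0]
After op 5 (STO M1): stack=[5] mem=[0,2,0,0]
After op 6 (RCL M1): stack=[5,2] mem=[0,2,0,0]
After op 7 (dup): stack=[5,2,2] mem=[0,2,0,0]
After op 8 (pop): stack=[5,2] mem=[0,2,0,0]
After op 9 (dup): stack=[5,2,2] mem=[0,2,0,0]
After op 10 (/): stack=[5,1] mem=[0,2,0,0]
After op 11 (push 20): stack=[5,1,20] mem=[0,2,0,0]

[5, 1, 20]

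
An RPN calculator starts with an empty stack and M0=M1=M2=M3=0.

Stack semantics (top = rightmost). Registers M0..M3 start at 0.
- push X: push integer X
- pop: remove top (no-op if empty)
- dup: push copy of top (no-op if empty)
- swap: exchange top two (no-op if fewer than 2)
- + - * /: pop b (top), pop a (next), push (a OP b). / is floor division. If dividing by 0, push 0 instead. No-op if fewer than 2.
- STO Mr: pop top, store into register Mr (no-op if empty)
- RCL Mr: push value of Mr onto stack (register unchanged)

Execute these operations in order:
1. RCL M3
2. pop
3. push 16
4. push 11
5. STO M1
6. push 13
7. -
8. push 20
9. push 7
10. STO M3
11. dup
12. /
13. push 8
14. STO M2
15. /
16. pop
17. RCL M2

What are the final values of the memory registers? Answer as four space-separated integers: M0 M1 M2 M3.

After op 1 (RCL M3): stack=[0] mem=[0,0,0,0]
After op 2 (pop): stack=[empty] mem=[0,0,0,0]
After op 3 (push 16): stack=[16] mem=[0,0,0,0]
After op 4 (push 11): stack=[16,11] mem=[0,0,0,0]
After op 5 (STO M1): stack=[16] mem=[0,11,0,0]
After op 6 (push 13): stack=[16,13] mem=[0,11,0,0]
After op 7 (-): stack=[3] mem=[0,11,0,0]
After op 8 (push 20): stack=[3,20] mem=[0,11,0,0]
After op 9 (push 7): stack=[3,20,7] mem=[0,11,0,0]
After op 10 (STO M3): stack=[3,20] mem=[0,11,0,7]
After op 11 (dup): stack=[3,20,20] mem=[0,11,0,7]
After op 12 (/): stack=[3,1] mem=[0,11,0,7]
After op 13 (push 8): stack=[3,1,8] mem=[0,11,0,7]
After op 14 (STO M2): stack=[3,1] mem=[0,11,8,7]
After op 15 (/): stack=[3] mem=[0,11,8,7]
After op 16 (pop): stack=[empty] mem=[0,11,8,7]
After op 17 (RCL M2): stack=[8] mem=[0,11,8,7]

Answer: 0 11 8 7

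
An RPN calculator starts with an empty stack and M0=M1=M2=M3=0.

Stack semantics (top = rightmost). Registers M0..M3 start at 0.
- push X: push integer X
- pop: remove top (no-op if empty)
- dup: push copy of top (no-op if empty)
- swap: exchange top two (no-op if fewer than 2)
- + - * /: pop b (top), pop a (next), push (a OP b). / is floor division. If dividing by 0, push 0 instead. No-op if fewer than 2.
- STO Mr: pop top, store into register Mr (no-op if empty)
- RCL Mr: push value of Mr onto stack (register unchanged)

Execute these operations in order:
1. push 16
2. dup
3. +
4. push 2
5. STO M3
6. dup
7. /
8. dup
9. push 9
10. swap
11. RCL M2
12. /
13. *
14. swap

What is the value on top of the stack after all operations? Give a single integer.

Answer: 1

Derivation:
After op 1 (push 16): stack=[16] mem=[0,0,0,0]
After op 2 (dup): stack=[16,16] mem=[0,0,0,0]
After op 3 (+): stack=[32] mem=[0,0,0,0]
After op 4 (push 2): stack=[32,2] mem=[0,0,0,0]
After op 5 (STO M3): stack=[32] mem=[0,0,0,2]
After op 6 (dup): stack=[32,32] mem=[0,0,0,2]
After op 7 (/): stack=[1] mem=[0,0,0,2]
After op 8 (dup): stack=[1,1] mem=[0,0,0,2]
After op 9 (push 9): stack=[1,1,9] mem=[0,0,0,2]
After op 10 (swap): stack=[1,9,1] mem=[0,0,0,2]
After op 11 (RCL M2): stack=[1,9,1,0] mem=[0,0,0,2]
After op 12 (/): stack=[1,9,0] mem=[0,0,0,2]
After op 13 (*): stack=[1,0] mem=[0,0,0,2]
After op 14 (swap): stack=[0,1] mem=[0,0,0,2]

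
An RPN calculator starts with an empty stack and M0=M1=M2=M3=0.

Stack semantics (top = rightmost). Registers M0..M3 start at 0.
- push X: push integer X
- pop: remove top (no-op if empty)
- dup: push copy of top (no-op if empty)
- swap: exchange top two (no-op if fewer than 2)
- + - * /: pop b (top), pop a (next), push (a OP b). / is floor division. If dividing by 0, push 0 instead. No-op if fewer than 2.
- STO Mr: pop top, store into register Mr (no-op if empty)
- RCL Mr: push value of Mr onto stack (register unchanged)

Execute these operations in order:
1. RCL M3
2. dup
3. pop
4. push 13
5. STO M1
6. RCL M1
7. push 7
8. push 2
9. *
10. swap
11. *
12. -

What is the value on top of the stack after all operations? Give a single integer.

After op 1 (RCL M3): stack=[0] mem=[0,0,0,0]
After op 2 (dup): stack=[0,0] mem=[0,0,0,0]
After op 3 (pop): stack=[0] mem=[0,0,0,0]
After op 4 (push 13): stack=[0,13] mem=[0,0,0,0]
After op 5 (STO M1): stack=[0] mem=[0,13,0,0]
After op 6 (RCL M1): stack=[0,13] mem=[0,13,0,0]
After op 7 (push 7): stack=[0,13,7] mem=[0,13,0,0]
After op 8 (push 2): stack=[0,13,7,2] mem=[0,13,0,0]
After op 9 (*): stack=[0,13,14] mem=[0,13,0,0]
After op 10 (swap): stack=[0,14,13] mem=[0,13,0,0]
After op 11 (*): stack=[0,182] mem=[0,13,0,0]
After op 12 (-): stack=[-182] mem=[0,13,0,0]

Answer: -182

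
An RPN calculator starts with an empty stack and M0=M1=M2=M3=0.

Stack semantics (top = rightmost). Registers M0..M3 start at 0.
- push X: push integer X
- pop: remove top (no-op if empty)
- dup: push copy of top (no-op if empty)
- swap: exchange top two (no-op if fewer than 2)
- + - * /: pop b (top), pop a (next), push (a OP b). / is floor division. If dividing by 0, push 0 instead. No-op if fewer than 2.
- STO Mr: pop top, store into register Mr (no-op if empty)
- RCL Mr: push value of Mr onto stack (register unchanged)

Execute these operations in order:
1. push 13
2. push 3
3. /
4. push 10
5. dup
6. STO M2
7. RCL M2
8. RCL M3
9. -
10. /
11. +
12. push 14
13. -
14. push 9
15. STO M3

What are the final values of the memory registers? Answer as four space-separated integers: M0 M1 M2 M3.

Answer: 0 0 10 9

Derivation:
After op 1 (push 13): stack=[13] mem=[0,0,0,0]
After op 2 (push 3): stack=[13,3] mem=[0,0,0,0]
After op 3 (/): stack=[4] mem=[0,0,0,0]
After op 4 (push 10): stack=[4,10] mem=[0,0,0,0]
After op 5 (dup): stack=[4,10,10] mem=[0,0,0,0]
After op 6 (STO M2): stack=[4,10] mem=[0,0,10,0]
After op 7 (RCL M2): stack=[4,10,10] mem=[0,0,10,0]
After op 8 (RCL M3): stack=[4,10,10,0] mem=[0,0,10,0]
After op 9 (-): stack=[4,10,10] mem=[0,0,10,0]
After op 10 (/): stack=[4,1] mem=[0,0,10,0]
After op 11 (+): stack=[5] mem=[0,0,10,0]
After op 12 (push 14): stack=[5,14] mem=[0,0,10,0]
After op 13 (-): stack=[-9] mem=[0,0,10,0]
After op 14 (push 9): stack=[-9,9] mem=[0,0,10,0]
After op 15 (STO M3): stack=[-9] mem=[0,0,10,9]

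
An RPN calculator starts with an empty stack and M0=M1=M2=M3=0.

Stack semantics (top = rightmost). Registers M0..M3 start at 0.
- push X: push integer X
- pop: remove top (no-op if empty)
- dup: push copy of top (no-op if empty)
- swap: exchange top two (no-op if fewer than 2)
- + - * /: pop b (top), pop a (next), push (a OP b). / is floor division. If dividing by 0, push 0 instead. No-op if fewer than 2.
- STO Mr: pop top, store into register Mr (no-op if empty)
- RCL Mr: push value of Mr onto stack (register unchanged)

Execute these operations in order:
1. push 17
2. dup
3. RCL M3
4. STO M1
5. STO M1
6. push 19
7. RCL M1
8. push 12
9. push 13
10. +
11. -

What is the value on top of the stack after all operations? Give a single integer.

After op 1 (push 17): stack=[17] mem=[0,0,0,0]
After op 2 (dup): stack=[17,17] mem=[0,0,0,0]
After op 3 (RCL M3): stack=[17,17,0] mem=[0,0,0,0]
After op 4 (STO M1): stack=[17,17] mem=[0,0,0,0]
After op 5 (STO M1): stack=[17] mem=[0,17,0,0]
After op 6 (push 19): stack=[17,19] mem=[0,17,0,0]
After op 7 (RCL M1): stack=[17,19,17] mem=[0,17,0,0]
After op 8 (push 12): stack=[17,19,17,12] mem=[0,17,0,0]
After op 9 (push 13): stack=[17,19,17,12,13] mem=[0,17,0,0]
After op 10 (+): stack=[17,19,17,25] mem=[0,17,0,0]
After op 11 (-): stack=[17,19,-8] mem=[0,17,0,0]

Answer: -8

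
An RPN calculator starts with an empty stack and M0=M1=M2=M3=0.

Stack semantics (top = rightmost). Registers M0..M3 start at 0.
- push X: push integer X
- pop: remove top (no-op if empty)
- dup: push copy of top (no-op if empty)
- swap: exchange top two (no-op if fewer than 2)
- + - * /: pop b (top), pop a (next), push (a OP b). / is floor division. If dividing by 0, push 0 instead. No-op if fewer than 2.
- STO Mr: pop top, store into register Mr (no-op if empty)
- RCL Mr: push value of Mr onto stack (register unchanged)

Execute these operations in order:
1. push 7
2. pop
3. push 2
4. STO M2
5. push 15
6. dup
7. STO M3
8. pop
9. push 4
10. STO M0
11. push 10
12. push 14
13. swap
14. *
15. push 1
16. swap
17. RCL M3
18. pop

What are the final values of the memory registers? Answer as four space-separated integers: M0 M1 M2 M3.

After op 1 (push 7): stack=[7] mem=[0,0,0,0]
After op 2 (pop): stack=[empty] mem=[0,0,0,0]
After op 3 (push 2): stack=[2] mem=[0,0,0,0]
After op 4 (STO M2): stack=[empty] mem=[0,0,2,0]
After op 5 (push 15): stack=[15] mem=[0,0,2,0]
After op 6 (dup): stack=[15,15] mem=[0,0,2,0]
After op 7 (STO M3): stack=[15] mem=[0,0,2,15]
After op 8 (pop): stack=[empty] mem=[0,0,2,15]
After op 9 (push 4): stack=[4] mem=[0,0,2,15]
After op 10 (STO M0): stack=[empty] mem=[4,0,2,15]
After op 11 (push 10): stack=[10] mem=[4,0,2,15]
After op 12 (push 14): stack=[10,14] mem=[4,0,2,15]
After op 13 (swap): stack=[14,10] mem=[4,0,2,15]
After op 14 (*): stack=[140] mem=[4,0,2,15]
After op 15 (push 1): stack=[140,1] mem=[4,0,2,15]
After op 16 (swap): stack=[1,140] mem=[4,0,2,15]
After op 17 (RCL M3): stack=[1,140,15] mem=[4,0,2,15]
After op 18 (pop): stack=[1,140] mem=[4,0,2,15]

Answer: 4 0 2 15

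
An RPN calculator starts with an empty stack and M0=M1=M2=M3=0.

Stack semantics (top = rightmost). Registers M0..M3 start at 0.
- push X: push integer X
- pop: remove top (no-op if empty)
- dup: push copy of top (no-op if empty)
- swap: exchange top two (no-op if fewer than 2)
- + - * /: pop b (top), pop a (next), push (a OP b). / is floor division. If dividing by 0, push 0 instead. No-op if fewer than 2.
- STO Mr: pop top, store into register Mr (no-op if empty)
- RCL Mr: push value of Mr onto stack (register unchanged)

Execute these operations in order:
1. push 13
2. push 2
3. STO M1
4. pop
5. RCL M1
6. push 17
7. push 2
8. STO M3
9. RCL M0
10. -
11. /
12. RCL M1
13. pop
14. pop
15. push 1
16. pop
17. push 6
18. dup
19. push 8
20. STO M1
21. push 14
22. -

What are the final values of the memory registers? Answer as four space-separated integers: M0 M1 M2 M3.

After op 1 (push 13): stack=[13] mem=[0,0,0,0]
After op 2 (push 2): stack=[13,2] mem=[0,0,0,0]
After op 3 (STO M1): stack=[13] mem=[0,2,0,0]
After op 4 (pop): stack=[empty] mem=[0,2,0,0]
After op 5 (RCL M1): stack=[2] mem=[0,2,0,0]
After op 6 (push 17): stack=[2,17] mem=[0,2,0,0]
After op 7 (push 2): stack=[2,17,2] mem=[0,2,0,0]
After op 8 (STO M3): stack=[2,17] mem=[0,2,0,2]
After op 9 (RCL M0): stack=[2,17,0] mem=[0,2,0,2]
After op 10 (-): stack=[2,17] mem=[0,2,0,2]
After op 11 (/): stack=[0] mem=[0,2,0,2]
After op 12 (RCL M1): stack=[0,2] mem=[0,2,0,2]
After op 13 (pop): stack=[0] mem=[0,2,0,2]
After op 14 (pop): stack=[empty] mem=[0,2,0,2]
After op 15 (push 1): stack=[1] mem=[0,2,0,2]
After op 16 (pop): stack=[empty] mem=[0,2,0,2]
After op 17 (push 6): stack=[6] mem=[0,2,0,2]
After op 18 (dup): stack=[6,6] mem=[0,2,0,2]
After op 19 (push 8): stack=[6,6,8] mem=[0,2,0,2]
After op 20 (STO M1): stack=[6,6] mem=[0,8,0,2]
After op 21 (push 14): stack=[6,6,14] mem=[0,8,0,2]
After op 22 (-): stack=[6,-8] mem=[0,8,0,2]

Answer: 0 8 0 2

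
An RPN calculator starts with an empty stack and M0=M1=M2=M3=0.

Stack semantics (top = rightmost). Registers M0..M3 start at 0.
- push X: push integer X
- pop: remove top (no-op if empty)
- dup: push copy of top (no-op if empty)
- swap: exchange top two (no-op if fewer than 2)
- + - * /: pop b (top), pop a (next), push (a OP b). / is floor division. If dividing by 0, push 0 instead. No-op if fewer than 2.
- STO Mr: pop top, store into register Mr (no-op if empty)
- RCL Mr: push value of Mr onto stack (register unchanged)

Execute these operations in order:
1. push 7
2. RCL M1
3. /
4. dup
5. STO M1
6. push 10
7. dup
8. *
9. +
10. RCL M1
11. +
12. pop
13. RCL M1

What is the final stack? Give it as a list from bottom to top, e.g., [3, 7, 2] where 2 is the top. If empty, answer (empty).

Answer: [0]

Derivation:
After op 1 (push 7): stack=[7] mem=[0,0,0,0]
After op 2 (RCL M1): stack=[7,0] mem=[0,0,0,0]
After op 3 (/): stack=[0] mem=[0,0,0,0]
After op 4 (dup): stack=[0,0] mem=[0,0,0,0]
After op 5 (STO M1): stack=[0] mem=[0,0,0,0]
After op 6 (push 10): stack=[0,10] mem=[0,0,0,0]
After op 7 (dup): stack=[0,10,10] mem=[0,0,0,0]
After op 8 (*): stack=[0,100] mem=[0,0,0,0]
After op 9 (+): stack=[100] mem=[0,0,0,0]
After op 10 (RCL M1): stack=[100,0] mem=[0,0,0,0]
After op 11 (+): stack=[100] mem=[0,0,0,0]
After op 12 (pop): stack=[empty] mem=[0,0,0,0]
After op 13 (RCL M1): stack=[0] mem=[0,0,0,0]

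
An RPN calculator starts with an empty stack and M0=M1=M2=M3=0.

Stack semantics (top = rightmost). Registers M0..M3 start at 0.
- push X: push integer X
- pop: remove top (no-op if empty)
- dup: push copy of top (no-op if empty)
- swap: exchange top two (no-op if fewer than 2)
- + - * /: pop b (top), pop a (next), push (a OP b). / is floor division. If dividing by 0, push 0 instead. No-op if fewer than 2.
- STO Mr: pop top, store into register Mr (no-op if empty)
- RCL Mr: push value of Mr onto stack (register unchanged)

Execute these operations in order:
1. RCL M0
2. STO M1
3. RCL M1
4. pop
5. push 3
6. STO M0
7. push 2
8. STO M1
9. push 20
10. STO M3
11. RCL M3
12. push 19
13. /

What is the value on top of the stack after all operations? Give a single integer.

Answer: 1

Derivation:
After op 1 (RCL M0): stack=[0] mem=[0,0,0,0]
After op 2 (STO M1): stack=[empty] mem=[0,0,0,0]
After op 3 (RCL M1): stack=[0] mem=[0,0,0,0]
After op 4 (pop): stack=[empty] mem=[0,0,0,0]
After op 5 (push 3): stack=[3] mem=[0,0,0,0]
After op 6 (STO M0): stack=[empty] mem=[3,0,0,0]
After op 7 (push 2): stack=[2] mem=[3,0,0,0]
After op 8 (STO M1): stack=[empty] mem=[3,2,0,0]
After op 9 (push 20): stack=[20] mem=[3,2,0,0]
After op 10 (STO M3): stack=[empty] mem=[3,2,0,20]
After op 11 (RCL M3): stack=[20] mem=[3,2,0,20]
After op 12 (push 19): stack=[20,19] mem=[3,2,0,20]
After op 13 (/): stack=[1] mem=[3,2,0,20]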